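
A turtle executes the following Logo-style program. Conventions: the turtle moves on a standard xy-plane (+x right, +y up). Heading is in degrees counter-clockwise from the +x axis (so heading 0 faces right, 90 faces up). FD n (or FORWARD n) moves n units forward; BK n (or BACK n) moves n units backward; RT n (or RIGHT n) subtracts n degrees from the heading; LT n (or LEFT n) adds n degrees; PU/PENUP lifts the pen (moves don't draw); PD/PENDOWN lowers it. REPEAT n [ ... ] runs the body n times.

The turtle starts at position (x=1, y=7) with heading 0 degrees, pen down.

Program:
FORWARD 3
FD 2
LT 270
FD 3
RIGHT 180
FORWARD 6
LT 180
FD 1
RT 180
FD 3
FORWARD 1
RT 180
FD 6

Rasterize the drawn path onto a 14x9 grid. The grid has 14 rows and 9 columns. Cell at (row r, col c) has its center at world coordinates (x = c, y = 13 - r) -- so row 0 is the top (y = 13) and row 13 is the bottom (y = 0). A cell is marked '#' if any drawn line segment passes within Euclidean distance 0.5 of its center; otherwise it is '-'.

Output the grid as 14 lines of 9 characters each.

Segment 0: (1,7) -> (4,7)
Segment 1: (4,7) -> (6,7)
Segment 2: (6,7) -> (6,4)
Segment 3: (6,4) -> (6,10)
Segment 4: (6,10) -> (6,9)
Segment 5: (6,9) -> (6,12)
Segment 6: (6,12) -> (6,13)
Segment 7: (6,13) -> (6,7)

Answer: ------#--
------#--
------#--
------#--
------#--
------#--
-######--
------#--
------#--
------#--
---------
---------
---------
---------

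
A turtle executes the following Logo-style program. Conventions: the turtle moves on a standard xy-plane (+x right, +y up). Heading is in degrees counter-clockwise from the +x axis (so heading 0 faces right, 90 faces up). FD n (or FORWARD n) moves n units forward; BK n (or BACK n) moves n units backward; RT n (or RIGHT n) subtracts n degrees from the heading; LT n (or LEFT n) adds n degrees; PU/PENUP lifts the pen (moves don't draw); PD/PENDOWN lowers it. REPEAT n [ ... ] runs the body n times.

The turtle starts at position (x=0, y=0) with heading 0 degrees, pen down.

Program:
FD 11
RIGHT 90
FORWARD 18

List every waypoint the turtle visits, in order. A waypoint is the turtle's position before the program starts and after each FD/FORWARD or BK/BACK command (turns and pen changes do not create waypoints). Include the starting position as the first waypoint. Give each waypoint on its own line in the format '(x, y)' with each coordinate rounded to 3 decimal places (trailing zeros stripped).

Answer: (0, 0)
(11, 0)
(11, -18)

Derivation:
Executing turtle program step by step:
Start: pos=(0,0), heading=0, pen down
FD 11: (0,0) -> (11,0) [heading=0, draw]
RT 90: heading 0 -> 270
FD 18: (11,0) -> (11,-18) [heading=270, draw]
Final: pos=(11,-18), heading=270, 2 segment(s) drawn
Waypoints (3 total):
(0, 0)
(11, 0)
(11, -18)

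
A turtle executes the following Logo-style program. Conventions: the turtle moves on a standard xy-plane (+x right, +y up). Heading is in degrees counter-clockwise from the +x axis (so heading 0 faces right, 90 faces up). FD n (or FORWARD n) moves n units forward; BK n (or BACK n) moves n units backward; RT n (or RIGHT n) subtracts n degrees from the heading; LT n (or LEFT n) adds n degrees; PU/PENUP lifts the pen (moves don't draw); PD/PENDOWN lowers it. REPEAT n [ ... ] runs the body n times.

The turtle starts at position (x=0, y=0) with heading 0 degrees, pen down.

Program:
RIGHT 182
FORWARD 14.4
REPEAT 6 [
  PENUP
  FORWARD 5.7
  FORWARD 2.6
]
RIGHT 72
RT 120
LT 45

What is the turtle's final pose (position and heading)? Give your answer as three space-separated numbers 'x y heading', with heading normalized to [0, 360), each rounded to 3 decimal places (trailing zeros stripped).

Executing turtle program step by step:
Start: pos=(0,0), heading=0, pen down
RT 182: heading 0 -> 178
FD 14.4: (0,0) -> (-14.391,0.503) [heading=178, draw]
REPEAT 6 [
  -- iteration 1/6 --
  PU: pen up
  FD 5.7: (-14.391,0.503) -> (-20.088,0.701) [heading=178, move]
  FD 2.6: (-20.088,0.701) -> (-22.686,0.792) [heading=178, move]
  -- iteration 2/6 --
  PU: pen up
  FD 5.7: (-22.686,0.792) -> (-28.383,0.991) [heading=178, move]
  FD 2.6: (-28.383,0.991) -> (-30.981,1.082) [heading=178, move]
  -- iteration 3/6 --
  PU: pen up
  FD 5.7: (-30.981,1.082) -> (-36.678,1.281) [heading=178, move]
  FD 2.6: (-36.678,1.281) -> (-39.276,1.372) [heading=178, move]
  -- iteration 4/6 --
  PU: pen up
  FD 5.7: (-39.276,1.372) -> (-44.973,1.57) [heading=178, move]
  FD 2.6: (-44.973,1.57) -> (-47.571,1.661) [heading=178, move]
  -- iteration 5/6 --
  PU: pen up
  FD 5.7: (-47.571,1.661) -> (-53.268,1.86) [heading=178, move]
  FD 2.6: (-53.268,1.86) -> (-55.866,1.951) [heading=178, move]
  -- iteration 6/6 --
  PU: pen up
  FD 5.7: (-55.866,1.951) -> (-61.562,2.15) [heading=178, move]
  FD 2.6: (-61.562,2.15) -> (-64.161,2.241) [heading=178, move]
]
RT 72: heading 178 -> 106
RT 120: heading 106 -> 346
LT 45: heading 346 -> 31
Final: pos=(-64.161,2.241), heading=31, 1 segment(s) drawn

Answer: -64.161 2.241 31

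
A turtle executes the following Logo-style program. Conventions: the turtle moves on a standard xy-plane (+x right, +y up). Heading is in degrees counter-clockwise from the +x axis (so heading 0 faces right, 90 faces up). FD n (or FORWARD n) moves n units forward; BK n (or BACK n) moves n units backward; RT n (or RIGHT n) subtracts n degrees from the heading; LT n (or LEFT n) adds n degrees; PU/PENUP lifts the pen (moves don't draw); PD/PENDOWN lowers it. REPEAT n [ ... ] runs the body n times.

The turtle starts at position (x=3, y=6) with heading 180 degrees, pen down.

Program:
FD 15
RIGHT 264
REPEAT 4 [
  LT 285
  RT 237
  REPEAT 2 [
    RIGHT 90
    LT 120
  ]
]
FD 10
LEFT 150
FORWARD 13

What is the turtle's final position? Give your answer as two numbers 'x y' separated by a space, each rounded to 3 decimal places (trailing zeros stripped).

Executing turtle program step by step:
Start: pos=(3,6), heading=180, pen down
FD 15: (3,6) -> (-12,6) [heading=180, draw]
RT 264: heading 180 -> 276
REPEAT 4 [
  -- iteration 1/4 --
  LT 285: heading 276 -> 201
  RT 237: heading 201 -> 324
  REPEAT 2 [
    -- iteration 1/2 --
    RT 90: heading 324 -> 234
    LT 120: heading 234 -> 354
    -- iteration 2/2 --
    RT 90: heading 354 -> 264
    LT 120: heading 264 -> 24
  ]
  -- iteration 2/4 --
  LT 285: heading 24 -> 309
  RT 237: heading 309 -> 72
  REPEAT 2 [
    -- iteration 1/2 --
    RT 90: heading 72 -> 342
    LT 120: heading 342 -> 102
    -- iteration 2/2 --
    RT 90: heading 102 -> 12
    LT 120: heading 12 -> 132
  ]
  -- iteration 3/4 --
  LT 285: heading 132 -> 57
  RT 237: heading 57 -> 180
  REPEAT 2 [
    -- iteration 1/2 --
    RT 90: heading 180 -> 90
    LT 120: heading 90 -> 210
    -- iteration 2/2 --
    RT 90: heading 210 -> 120
    LT 120: heading 120 -> 240
  ]
  -- iteration 4/4 --
  LT 285: heading 240 -> 165
  RT 237: heading 165 -> 288
  REPEAT 2 [
    -- iteration 1/2 --
    RT 90: heading 288 -> 198
    LT 120: heading 198 -> 318
    -- iteration 2/2 --
    RT 90: heading 318 -> 228
    LT 120: heading 228 -> 348
  ]
]
FD 10: (-12,6) -> (-2.219,3.921) [heading=348, draw]
LT 150: heading 348 -> 138
FD 13: (-2.219,3.921) -> (-11.879,12.62) [heading=138, draw]
Final: pos=(-11.879,12.62), heading=138, 3 segment(s) drawn

Answer: -11.879 12.62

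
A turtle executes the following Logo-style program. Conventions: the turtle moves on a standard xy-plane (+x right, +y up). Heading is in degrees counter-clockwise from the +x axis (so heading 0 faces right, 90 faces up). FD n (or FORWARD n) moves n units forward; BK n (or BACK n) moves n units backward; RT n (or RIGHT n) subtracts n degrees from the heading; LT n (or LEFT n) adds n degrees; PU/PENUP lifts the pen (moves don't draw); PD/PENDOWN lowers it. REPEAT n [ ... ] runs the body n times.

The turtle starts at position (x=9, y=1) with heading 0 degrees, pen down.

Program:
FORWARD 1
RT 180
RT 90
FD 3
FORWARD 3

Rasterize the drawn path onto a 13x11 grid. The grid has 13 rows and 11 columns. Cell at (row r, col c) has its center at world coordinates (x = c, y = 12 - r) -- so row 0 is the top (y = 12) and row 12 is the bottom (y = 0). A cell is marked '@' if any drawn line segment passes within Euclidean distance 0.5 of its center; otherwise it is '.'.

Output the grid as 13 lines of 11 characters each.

Answer: ...........
...........
...........
...........
...........
..........@
..........@
..........@
..........@
..........@
..........@
.........@@
...........

Derivation:
Segment 0: (9,1) -> (10,1)
Segment 1: (10,1) -> (10,4)
Segment 2: (10,4) -> (10,7)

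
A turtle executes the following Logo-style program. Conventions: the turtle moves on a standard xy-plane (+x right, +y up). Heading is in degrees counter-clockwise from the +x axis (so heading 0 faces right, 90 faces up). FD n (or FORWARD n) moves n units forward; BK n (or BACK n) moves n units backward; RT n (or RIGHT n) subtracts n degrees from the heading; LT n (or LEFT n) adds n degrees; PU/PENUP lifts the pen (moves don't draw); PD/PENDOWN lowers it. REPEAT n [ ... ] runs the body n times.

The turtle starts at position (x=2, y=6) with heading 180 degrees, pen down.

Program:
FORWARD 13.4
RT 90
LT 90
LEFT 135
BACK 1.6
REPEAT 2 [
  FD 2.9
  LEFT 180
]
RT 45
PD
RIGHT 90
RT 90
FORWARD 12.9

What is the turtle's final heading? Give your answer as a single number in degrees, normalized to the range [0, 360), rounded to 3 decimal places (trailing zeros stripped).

Answer: 90

Derivation:
Executing turtle program step by step:
Start: pos=(2,6), heading=180, pen down
FD 13.4: (2,6) -> (-11.4,6) [heading=180, draw]
RT 90: heading 180 -> 90
LT 90: heading 90 -> 180
LT 135: heading 180 -> 315
BK 1.6: (-11.4,6) -> (-12.531,7.131) [heading=315, draw]
REPEAT 2 [
  -- iteration 1/2 --
  FD 2.9: (-12.531,7.131) -> (-10.481,5.081) [heading=315, draw]
  LT 180: heading 315 -> 135
  -- iteration 2/2 --
  FD 2.9: (-10.481,5.081) -> (-12.531,7.131) [heading=135, draw]
  LT 180: heading 135 -> 315
]
RT 45: heading 315 -> 270
PD: pen down
RT 90: heading 270 -> 180
RT 90: heading 180 -> 90
FD 12.9: (-12.531,7.131) -> (-12.531,20.031) [heading=90, draw]
Final: pos=(-12.531,20.031), heading=90, 5 segment(s) drawn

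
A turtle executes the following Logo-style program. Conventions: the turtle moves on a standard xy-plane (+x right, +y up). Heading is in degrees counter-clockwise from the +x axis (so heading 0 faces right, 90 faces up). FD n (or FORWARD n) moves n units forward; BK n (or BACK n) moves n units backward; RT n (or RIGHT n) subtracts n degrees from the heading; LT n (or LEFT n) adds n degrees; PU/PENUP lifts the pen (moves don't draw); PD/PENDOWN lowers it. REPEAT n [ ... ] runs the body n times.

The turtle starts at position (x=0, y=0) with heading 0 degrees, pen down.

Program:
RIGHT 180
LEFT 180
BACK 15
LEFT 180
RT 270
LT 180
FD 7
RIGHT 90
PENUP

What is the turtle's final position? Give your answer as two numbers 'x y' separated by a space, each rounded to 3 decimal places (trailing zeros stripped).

Answer: -15 7

Derivation:
Executing turtle program step by step:
Start: pos=(0,0), heading=0, pen down
RT 180: heading 0 -> 180
LT 180: heading 180 -> 0
BK 15: (0,0) -> (-15,0) [heading=0, draw]
LT 180: heading 0 -> 180
RT 270: heading 180 -> 270
LT 180: heading 270 -> 90
FD 7: (-15,0) -> (-15,7) [heading=90, draw]
RT 90: heading 90 -> 0
PU: pen up
Final: pos=(-15,7), heading=0, 2 segment(s) drawn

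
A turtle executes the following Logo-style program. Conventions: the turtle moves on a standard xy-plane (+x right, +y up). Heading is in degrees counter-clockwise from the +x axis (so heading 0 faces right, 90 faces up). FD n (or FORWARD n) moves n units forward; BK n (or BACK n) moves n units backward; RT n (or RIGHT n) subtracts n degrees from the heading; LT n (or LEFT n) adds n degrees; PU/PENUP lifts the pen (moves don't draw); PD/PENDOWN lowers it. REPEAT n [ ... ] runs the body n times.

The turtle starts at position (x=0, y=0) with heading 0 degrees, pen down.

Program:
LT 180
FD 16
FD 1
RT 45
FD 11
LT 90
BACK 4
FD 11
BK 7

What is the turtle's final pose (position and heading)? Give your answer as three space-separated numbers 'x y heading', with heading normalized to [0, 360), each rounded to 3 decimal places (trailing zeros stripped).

Executing turtle program step by step:
Start: pos=(0,0), heading=0, pen down
LT 180: heading 0 -> 180
FD 16: (0,0) -> (-16,0) [heading=180, draw]
FD 1: (-16,0) -> (-17,0) [heading=180, draw]
RT 45: heading 180 -> 135
FD 11: (-17,0) -> (-24.778,7.778) [heading=135, draw]
LT 90: heading 135 -> 225
BK 4: (-24.778,7.778) -> (-21.95,10.607) [heading=225, draw]
FD 11: (-21.95,10.607) -> (-29.728,2.828) [heading=225, draw]
BK 7: (-29.728,2.828) -> (-24.778,7.778) [heading=225, draw]
Final: pos=(-24.778,7.778), heading=225, 6 segment(s) drawn

Answer: -24.778 7.778 225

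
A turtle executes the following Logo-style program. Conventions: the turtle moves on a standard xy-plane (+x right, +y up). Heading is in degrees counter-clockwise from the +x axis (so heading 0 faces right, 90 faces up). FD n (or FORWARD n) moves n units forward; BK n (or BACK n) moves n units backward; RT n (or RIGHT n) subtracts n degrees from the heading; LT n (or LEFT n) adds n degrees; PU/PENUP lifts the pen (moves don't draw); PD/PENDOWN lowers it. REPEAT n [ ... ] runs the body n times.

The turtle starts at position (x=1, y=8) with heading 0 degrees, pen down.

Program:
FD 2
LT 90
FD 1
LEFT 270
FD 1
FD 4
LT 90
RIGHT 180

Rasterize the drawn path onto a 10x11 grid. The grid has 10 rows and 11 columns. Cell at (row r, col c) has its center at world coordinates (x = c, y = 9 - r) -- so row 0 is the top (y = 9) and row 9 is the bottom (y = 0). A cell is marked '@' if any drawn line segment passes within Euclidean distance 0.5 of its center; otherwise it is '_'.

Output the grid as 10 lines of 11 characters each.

Answer: ___@@@@@@__
_@@@_______
___________
___________
___________
___________
___________
___________
___________
___________

Derivation:
Segment 0: (1,8) -> (3,8)
Segment 1: (3,8) -> (3,9)
Segment 2: (3,9) -> (4,9)
Segment 3: (4,9) -> (8,9)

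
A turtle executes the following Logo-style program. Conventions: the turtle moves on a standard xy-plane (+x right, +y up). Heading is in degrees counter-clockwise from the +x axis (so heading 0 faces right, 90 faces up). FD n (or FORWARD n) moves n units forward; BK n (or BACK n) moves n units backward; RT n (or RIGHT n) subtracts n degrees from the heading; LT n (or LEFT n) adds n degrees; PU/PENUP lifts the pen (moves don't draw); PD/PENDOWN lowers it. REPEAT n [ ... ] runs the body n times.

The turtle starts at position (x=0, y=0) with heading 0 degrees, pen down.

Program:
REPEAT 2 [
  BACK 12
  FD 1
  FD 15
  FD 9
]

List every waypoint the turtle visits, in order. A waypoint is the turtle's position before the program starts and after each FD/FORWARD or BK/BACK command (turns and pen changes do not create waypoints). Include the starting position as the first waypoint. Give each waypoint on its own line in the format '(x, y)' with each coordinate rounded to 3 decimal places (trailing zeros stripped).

Answer: (0, 0)
(-12, 0)
(-11, 0)
(4, 0)
(13, 0)
(1, 0)
(2, 0)
(17, 0)
(26, 0)

Derivation:
Executing turtle program step by step:
Start: pos=(0,0), heading=0, pen down
REPEAT 2 [
  -- iteration 1/2 --
  BK 12: (0,0) -> (-12,0) [heading=0, draw]
  FD 1: (-12,0) -> (-11,0) [heading=0, draw]
  FD 15: (-11,0) -> (4,0) [heading=0, draw]
  FD 9: (4,0) -> (13,0) [heading=0, draw]
  -- iteration 2/2 --
  BK 12: (13,0) -> (1,0) [heading=0, draw]
  FD 1: (1,0) -> (2,0) [heading=0, draw]
  FD 15: (2,0) -> (17,0) [heading=0, draw]
  FD 9: (17,0) -> (26,0) [heading=0, draw]
]
Final: pos=(26,0), heading=0, 8 segment(s) drawn
Waypoints (9 total):
(0, 0)
(-12, 0)
(-11, 0)
(4, 0)
(13, 0)
(1, 0)
(2, 0)
(17, 0)
(26, 0)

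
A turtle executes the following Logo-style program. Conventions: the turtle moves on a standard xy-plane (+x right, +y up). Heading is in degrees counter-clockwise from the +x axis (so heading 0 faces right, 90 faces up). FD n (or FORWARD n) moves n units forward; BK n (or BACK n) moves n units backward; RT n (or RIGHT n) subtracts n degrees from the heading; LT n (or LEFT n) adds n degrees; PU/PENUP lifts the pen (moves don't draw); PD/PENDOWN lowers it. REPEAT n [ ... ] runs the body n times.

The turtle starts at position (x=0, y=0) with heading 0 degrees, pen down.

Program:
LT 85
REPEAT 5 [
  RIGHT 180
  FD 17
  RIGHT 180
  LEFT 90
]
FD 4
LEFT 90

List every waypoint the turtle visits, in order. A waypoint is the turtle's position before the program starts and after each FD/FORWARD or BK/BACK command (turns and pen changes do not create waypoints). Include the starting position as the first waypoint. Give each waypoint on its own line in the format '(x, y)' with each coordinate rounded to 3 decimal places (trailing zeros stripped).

Answer: (0, 0)
(-1.482, -16.935)
(15.454, -18.417)
(16.935, -1.482)
(0, 0)
(-1.482, -16.935)
(-5.466, -16.587)

Derivation:
Executing turtle program step by step:
Start: pos=(0,0), heading=0, pen down
LT 85: heading 0 -> 85
REPEAT 5 [
  -- iteration 1/5 --
  RT 180: heading 85 -> 265
  FD 17: (0,0) -> (-1.482,-16.935) [heading=265, draw]
  RT 180: heading 265 -> 85
  LT 90: heading 85 -> 175
  -- iteration 2/5 --
  RT 180: heading 175 -> 355
  FD 17: (-1.482,-16.935) -> (15.454,-18.417) [heading=355, draw]
  RT 180: heading 355 -> 175
  LT 90: heading 175 -> 265
  -- iteration 3/5 --
  RT 180: heading 265 -> 85
  FD 17: (15.454,-18.417) -> (16.935,-1.482) [heading=85, draw]
  RT 180: heading 85 -> 265
  LT 90: heading 265 -> 355
  -- iteration 4/5 --
  RT 180: heading 355 -> 175
  FD 17: (16.935,-1.482) -> (0,0) [heading=175, draw]
  RT 180: heading 175 -> 355
  LT 90: heading 355 -> 85
  -- iteration 5/5 --
  RT 180: heading 85 -> 265
  FD 17: (0,0) -> (-1.482,-16.935) [heading=265, draw]
  RT 180: heading 265 -> 85
  LT 90: heading 85 -> 175
]
FD 4: (-1.482,-16.935) -> (-5.466,-16.587) [heading=175, draw]
LT 90: heading 175 -> 265
Final: pos=(-5.466,-16.587), heading=265, 6 segment(s) drawn
Waypoints (7 total):
(0, 0)
(-1.482, -16.935)
(15.454, -18.417)
(16.935, -1.482)
(0, 0)
(-1.482, -16.935)
(-5.466, -16.587)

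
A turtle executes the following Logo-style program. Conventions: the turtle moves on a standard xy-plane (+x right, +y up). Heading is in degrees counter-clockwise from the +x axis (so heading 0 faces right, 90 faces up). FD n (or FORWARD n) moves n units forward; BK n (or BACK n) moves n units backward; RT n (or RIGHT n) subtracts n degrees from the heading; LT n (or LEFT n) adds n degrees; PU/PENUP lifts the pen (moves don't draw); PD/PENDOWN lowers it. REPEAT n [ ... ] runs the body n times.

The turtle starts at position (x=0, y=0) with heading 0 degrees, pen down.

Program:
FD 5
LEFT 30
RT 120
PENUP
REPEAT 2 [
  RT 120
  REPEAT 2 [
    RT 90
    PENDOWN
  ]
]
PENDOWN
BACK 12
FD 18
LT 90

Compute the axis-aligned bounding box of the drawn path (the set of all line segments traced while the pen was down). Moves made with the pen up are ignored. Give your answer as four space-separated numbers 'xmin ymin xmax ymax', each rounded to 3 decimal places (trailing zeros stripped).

Answer: -5.392 -6 10.196 3

Derivation:
Executing turtle program step by step:
Start: pos=(0,0), heading=0, pen down
FD 5: (0,0) -> (5,0) [heading=0, draw]
LT 30: heading 0 -> 30
RT 120: heading 30 -> 270
PU: pen up
REPEAT 2 [
  -- iteration 1/2 --
  RT 120: heading 270 -> 150
  REPEAT 2 [
    -- iteration 1/2 --
    RT 90: heading 150 -> 60
    PD: pen down
    -- iteration 2/2 --
    RT 90: heading 60 -> 330
    PD: pen down
  ]
  -- iteration 2/2 --
  RT 120: heading 330 -> 210
  REPEAT 2 [
    -- iteration 1/2 --
    RT 90: heading 210 -> 120
    PD: pen down
    -- iteration 2/2 --
    RT 90: heading 120 -> 30
    PD: pen down
  ]
]
PD: pen down
BK 12: (5,0) -> (-5.392,-6) [heading=30, draw]
FD 18: (-5.392,-6) -> (10.196,3) [heading=30, draw]
LT 90: heading 30 -> 120
Final: pos=(10.196,3), heading=120, 3 segment(s) drawn

Segment endpoints: x in {-5.392, 0, 5, 10.196}, y in {-6, 0, 3}
xmin=-5.392, ymin=-6, xmax=10.196, ymax=3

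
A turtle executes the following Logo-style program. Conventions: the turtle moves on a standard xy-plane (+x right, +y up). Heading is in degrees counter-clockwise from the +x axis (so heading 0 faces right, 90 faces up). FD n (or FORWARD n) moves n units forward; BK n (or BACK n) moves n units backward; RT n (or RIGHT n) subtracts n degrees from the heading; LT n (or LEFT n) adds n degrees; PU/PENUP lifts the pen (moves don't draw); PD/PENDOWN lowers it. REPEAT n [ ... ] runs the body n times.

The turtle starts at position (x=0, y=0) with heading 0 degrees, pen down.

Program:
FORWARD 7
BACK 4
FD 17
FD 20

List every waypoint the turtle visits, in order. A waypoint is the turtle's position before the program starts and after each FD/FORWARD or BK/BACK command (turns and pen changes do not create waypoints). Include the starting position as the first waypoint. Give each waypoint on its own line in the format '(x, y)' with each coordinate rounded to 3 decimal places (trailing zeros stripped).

Executing turtle program step by step:
Start: pos=(0,0), heading=0, pen down
FD 7: (0,0) -> (7,0) [heading=0, draw]
BK 4: (7,0) -> (3,0) [heading=0, draw]
FD 17: (3,0) -> (20,0) [heading=0, draw]
FD 20: (20,0) -> (40,0) [heading=0, draw]
Final: pos=(40,0), heading=0, 4 segment(s) drawn
Waypoints (5 total):
(0, 0)
(7, 0)
(3, 0)
(20, 0)
(40, 0)

Answer: (0, 0)
(7, 0)
(3, 0)
(20, 0)
(40, 0)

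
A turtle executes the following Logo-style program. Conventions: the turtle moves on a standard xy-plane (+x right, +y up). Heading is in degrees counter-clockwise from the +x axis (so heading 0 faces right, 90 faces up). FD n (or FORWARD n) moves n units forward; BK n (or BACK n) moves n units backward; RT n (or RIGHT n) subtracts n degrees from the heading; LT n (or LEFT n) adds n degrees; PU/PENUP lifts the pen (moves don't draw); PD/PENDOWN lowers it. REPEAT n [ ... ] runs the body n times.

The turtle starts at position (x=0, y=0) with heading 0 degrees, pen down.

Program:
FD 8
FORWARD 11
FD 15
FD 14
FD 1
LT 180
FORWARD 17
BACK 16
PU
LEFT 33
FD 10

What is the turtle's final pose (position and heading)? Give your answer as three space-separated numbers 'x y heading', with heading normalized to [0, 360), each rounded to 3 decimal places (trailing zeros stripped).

Executing turtle program step by step:
Start: pos=(0,0), heading=0, pen down
FD 8: (0,0) -> (8,0) [heading=0, draw]
FD 11: (8,0) -> (19,0) [heading=0, draw]
FD 15: (19,0) -> (34,0) [heading=0, draw]
FD 14: (34,0) -> (48,0) [heading=0, draw]
FD 1: (48,0) -> (49,0) [heading=0, draw]
LT 180: heading 0 -> 180
FD 17: (49,0) -> (32,0) [heading=180, draw]
BK 16: (32,0) -> (48,0) [heading=180, draw]
PU: pen up
LT 33: heading 180 -> 213
FD 10: (48,0) -> (39.613,-5.446) [heading=213, move]
Final: pos=(39.613,-5.446), heading=213, 7 segment(s) drawn

Answer: 39.613 -5.446 213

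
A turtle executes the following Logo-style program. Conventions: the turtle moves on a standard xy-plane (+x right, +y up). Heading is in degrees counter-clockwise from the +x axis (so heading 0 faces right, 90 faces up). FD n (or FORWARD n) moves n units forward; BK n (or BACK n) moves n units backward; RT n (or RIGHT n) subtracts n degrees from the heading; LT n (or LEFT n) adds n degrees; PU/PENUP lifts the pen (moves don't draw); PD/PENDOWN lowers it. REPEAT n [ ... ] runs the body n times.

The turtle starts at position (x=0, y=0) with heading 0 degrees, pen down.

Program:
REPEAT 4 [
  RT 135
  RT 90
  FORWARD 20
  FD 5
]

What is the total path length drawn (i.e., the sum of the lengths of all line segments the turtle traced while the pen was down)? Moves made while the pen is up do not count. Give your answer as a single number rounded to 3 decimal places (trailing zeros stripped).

Answer: 100

Derivation:
Executing turtle program step by step:
Start: pos=(0,0), heading=0, pen down
REPEAT 4 [
  -- iteration 1/4 --
  RT 135: heading 0 -> 225
  RT 90: heading 225 -> 135
  FD 20: (0,0) -> (-14.142,14.142) [heading=135, draw]
  FD 5: (-14.142,14.142) -> (-17.678,17.678) [heading=135, draw]
  -- iteration 2/4 --
  RT 135: heading 135 -> 0
  RT 90: heading 0 -> 270
  FD 20: (-17.678,17.678) -> (-17.678,-2.322) [heading=270, draw]
  FD 5: (-17.678,-2.322) -> (-17.678,-7.322) [heading=270, draw]
  -- iteration 3/4 --
  RT 135: heading 270 -> 135
  RT 90: heading 135 -> 45
  FD 20: (-17.678,-7.322) -> (-3.536,6.82) [heading=45, draw]
  FD 5: (-3.536,6.82) -> (0,10.355) [heading=45, draw]
  -- iteration 4/4 --
  RT 135: heading 45 -> 270
  RT 90: heading 270 -> 180
  FD 20: (0,10.355) -> (-20,10.355) [heading=180, draw]
  FD 5: (-20,10.355) -> (-25,10.355) [heading=180, draw]
]
Final: pos=(-25,10.355), heading=180, 8 segment(s) drawn

Segment lengths:
  seg 1: (0,0) -> (-14.142,14.142), length = 20
  seg 2: (-14.142,14.142) -> (-17.678,17.678), length = 5
  seg 3: (-17.678,17.678) -> (-17.678,-2.322), length = 20
  seg 4: (-17.678,-2.322) -> (-17.678,-7.322), length = 5
  seg 5: (-17.678,-7.322) -> (-3.536,6.82), length = 20
  seg 6: (-3.536,6.82) -> (0,10.355), length = 5
  seg 7: (0,10.355) -> (-20,10.355), length = 20
  seg 8: (-20,10.355) -> (-25,10.355), length = 5
Total = 100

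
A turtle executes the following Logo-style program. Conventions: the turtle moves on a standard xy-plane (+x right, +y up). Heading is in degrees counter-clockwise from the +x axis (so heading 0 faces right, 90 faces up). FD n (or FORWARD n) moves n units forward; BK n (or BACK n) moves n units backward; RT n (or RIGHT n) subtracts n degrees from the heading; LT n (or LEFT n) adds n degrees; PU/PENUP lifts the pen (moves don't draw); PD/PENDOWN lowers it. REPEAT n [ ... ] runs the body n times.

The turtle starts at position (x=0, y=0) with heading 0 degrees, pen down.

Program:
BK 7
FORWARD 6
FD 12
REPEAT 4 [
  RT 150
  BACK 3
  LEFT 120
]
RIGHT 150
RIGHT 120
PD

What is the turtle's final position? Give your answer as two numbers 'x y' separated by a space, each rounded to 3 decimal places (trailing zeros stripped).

Answer: 20.696 -2.598

Derivation:
Executing turtle program step by step:
Start: pos=(0,0), heading=0, pen down
BK 7: (0,0) -> (-7,0) [heading=0, draw]
FD 6: (-7,0) -> (-1,0) [heading=0, draw]
FD 12: (-1,0) -> (11,0) [heading=0, draw]
REPEAT 4 [
  -- iteration 1/4 --
  RT 150: heading 0 -> 210
  BK 3: (11,0) -> (13.598,1.5) [heading=210, draw]
  LT 120: heading 210 -> 330
  -- iteration 2/4 --
  RT 150: heading 330 -> 180
  BK 3: (13.598,1.5) -> (16.598,1.5) [heading=180, draw]
  LT 120: heading 180 -> 300
  -- iteration 3/4 --
  RT 150: heading 300 -> 150
  BK 3: (16.598,1.5) -> (19.196,0) [heading=150, draw]
  LT 120: heading 150 -> 270
  -- iteration 4/4 --
  RT 150: heading 270 -> 120
  BK 3: (19.196,0) -> (20.696,-2.598) [heading=120, draw]
  LT 120: heading 120 -> 240
]
RT 150: heading 240 -> 90
RT 120: heading 90 -> 330
PD: pen down
Final: pos=(20.696,-2.598), heading=330, 7 segment(s) drawn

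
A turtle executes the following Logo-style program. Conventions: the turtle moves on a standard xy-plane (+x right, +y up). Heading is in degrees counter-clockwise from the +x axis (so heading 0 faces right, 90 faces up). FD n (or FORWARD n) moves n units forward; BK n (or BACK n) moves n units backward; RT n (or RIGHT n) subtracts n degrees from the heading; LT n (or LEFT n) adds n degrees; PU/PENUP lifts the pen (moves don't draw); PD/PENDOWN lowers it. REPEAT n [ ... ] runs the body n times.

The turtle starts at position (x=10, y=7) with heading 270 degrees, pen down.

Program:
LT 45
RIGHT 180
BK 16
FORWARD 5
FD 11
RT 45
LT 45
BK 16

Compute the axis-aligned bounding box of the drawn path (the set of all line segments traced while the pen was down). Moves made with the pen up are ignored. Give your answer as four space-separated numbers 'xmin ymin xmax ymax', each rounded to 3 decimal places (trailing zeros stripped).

Answer: 10 -4.314 21.314 7

Derivation:
Executing turtle program step by step:
Start: pos=(10,7), heading=270, pen down
LT 45: heading 270 -> 315
RT 180: heading 315 -> 135
BK 16: (10,7) -> (21.314,-4.314) [heading=135, draw]
FD 5: (21.314,-4.314) -> (17.778,-0.778) [heading=135, draw]
FD 11: (17.778,-0.778) -> (10,7) [heading=135, draw]
RT 45: heading 135 -> 90
LT 45: heading 90 -> 135
BK 16: (10,7) -> (21.314,-4.314) [heading=135, draw]
Final: pos=(21.314,-4.314), heading=135, 4 segment(s) drawn

Segment endpoints: x in {10, 17.778, 21.314}, y in {-4.314, -0.778, 7}
xmin=10, ymin=-4.314, xmax=21.314, ymax=7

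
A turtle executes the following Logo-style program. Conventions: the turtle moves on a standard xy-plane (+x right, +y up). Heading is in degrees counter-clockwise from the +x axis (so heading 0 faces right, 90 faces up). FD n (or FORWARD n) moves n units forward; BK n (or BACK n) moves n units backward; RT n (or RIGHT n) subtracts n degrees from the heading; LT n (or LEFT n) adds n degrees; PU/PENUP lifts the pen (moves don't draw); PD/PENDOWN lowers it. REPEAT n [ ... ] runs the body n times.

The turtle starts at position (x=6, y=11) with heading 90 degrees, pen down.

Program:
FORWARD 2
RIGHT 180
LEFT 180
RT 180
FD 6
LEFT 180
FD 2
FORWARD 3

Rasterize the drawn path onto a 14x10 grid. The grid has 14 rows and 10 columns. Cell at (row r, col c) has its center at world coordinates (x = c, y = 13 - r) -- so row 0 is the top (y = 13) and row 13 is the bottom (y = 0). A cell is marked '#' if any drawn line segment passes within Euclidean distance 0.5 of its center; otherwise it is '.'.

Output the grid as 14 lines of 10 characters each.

Answer: ......#...
......#...
......#...
......#...
......#...
......#...
......#...
..........
..........
..........
..........
..........
..........
..........

Derivation:
Segment 0: (6,11) -> (6,13)
Segment 1: (6,13) -> (6,7)
Segment 2: (6,7) -> (6,9)
Segment 3: (6,9) -> (6,12)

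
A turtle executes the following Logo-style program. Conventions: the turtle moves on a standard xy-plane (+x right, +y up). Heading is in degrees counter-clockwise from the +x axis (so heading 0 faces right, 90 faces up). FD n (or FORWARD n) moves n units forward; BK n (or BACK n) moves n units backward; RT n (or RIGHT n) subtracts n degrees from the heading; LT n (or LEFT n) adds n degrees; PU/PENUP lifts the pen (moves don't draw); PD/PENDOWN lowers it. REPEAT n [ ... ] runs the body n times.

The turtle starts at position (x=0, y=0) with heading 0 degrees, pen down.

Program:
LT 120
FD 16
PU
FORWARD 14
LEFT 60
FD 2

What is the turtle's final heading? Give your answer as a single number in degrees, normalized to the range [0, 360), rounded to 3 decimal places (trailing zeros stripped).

Answer: 180

Derivation:
Executing turtle program step by step:
Start: pos=(0,0), heading=0, pen down
LT 120: heading 0 -> 120
FD 16: (0,0) -> (-8,13.856) [heading=120, draw]
PU: pen up
FD 14: (-8,13.856) -> (-15,25.981) [heading=120, move]
LT 60: heading 120 -> 180
FD 2: (-15,25.981) -> (-17,25.981) [heading=180, move]
Final: pos=(-17,25.981), heading=180, 1 segment(s) drawn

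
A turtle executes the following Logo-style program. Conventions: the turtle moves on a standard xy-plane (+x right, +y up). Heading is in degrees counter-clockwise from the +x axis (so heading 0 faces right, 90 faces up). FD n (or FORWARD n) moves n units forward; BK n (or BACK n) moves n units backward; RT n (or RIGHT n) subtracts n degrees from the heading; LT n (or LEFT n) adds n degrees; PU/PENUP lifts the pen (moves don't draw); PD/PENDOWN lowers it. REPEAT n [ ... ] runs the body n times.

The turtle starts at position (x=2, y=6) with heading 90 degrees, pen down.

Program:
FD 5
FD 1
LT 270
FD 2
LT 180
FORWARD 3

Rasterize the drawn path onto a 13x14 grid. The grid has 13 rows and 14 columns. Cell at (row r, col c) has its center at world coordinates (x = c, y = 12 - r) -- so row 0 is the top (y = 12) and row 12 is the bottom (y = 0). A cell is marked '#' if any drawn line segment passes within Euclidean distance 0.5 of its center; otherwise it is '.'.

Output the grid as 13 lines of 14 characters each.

Answer: .####.........
..#...........
..#...........
..#...........
..#...........
..#...........
..#...........
..............
..............
..............
..............
..............
..............

Derivation:
Segment 0: (2,6) -> (2,11)
Segment 1: (2,11) -> (2,12)
Segment 2: (2,12) -> (4,12)
Segment 3: (4,12) -> (1,12)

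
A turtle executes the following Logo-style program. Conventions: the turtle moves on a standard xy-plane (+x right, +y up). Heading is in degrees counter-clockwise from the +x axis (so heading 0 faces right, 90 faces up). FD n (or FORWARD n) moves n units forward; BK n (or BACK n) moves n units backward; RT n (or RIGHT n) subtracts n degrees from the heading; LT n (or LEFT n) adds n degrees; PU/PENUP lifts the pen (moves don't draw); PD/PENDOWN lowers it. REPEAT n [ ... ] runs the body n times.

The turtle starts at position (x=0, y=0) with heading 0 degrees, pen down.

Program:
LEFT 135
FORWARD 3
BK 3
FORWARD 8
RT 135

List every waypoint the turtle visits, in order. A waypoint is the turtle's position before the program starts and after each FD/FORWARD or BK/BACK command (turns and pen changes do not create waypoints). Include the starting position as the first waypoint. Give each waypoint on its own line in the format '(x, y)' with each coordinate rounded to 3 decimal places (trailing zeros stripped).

Answer: (0, 0)
(-2.121, 2.121)
(0, 0)
(-5.657, 5.657)

Derivation:
Executing turtle program step by step:
Start: pos=(0,0), heading=0, pen down
LT 135: heading 0 -> 135
FD 3: (0,0) -> (-2.121,2.121) [heading=135, draw]
BK 3: (-2.121,2.121) -> (0,0) [heading=135, draw]
FD 8: (0,0) -> (-5.657,5.657) [heading=135, draw]
RT 135: heading 135 -> 0
Final: pos=(-5.657,5.657), heading=0, 3 segment(s) drawn
Waypoints (4 total):
(0, 0)
(-2.121, 2.121)
(0, 0)
(-5.657, 5.657)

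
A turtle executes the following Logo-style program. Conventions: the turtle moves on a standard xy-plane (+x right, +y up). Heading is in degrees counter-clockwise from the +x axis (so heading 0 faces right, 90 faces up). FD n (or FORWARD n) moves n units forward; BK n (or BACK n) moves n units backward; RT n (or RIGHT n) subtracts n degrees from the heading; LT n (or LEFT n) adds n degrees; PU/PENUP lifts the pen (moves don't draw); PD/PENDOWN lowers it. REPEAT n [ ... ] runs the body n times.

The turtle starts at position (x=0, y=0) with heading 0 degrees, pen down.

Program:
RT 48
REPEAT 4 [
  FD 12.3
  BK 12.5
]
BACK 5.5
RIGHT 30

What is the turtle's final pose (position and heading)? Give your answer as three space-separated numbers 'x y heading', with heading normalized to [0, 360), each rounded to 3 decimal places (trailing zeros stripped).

Answer: -4.216 4.682 282

Derivation:
Executing turtle program step by step:
Start: pos=(0,0), heading=0, pen down
RT 48: heading 0 -> 312
REPEAT 4 [
  -- iteration 1/4 --
  FD 12.3: (0,0) -> (8.23,-9.141) [heading=312, draw]
  BK 12.5: (8.23,-9.141) -> (-0.134,0.149) [heading=312, draw]
  -- iteration 2/4 --
  FD 12.3: (-0.134,0.149) -> (8.096,-8.992) [heading=312, draw]
  BK 12.5: (8.096,-8.992) -> (-0.268,0.297) [heading=312, draw]
  -- iteration 3/4 --
  FD 12.3: (-0.268,0.297) -> (7.963,-8.843) [heading=312, draw]
  BK 12.5: (7.963,-8.843) -> (-0.401,0.446) [heading=312, draw]
  -- iteration 4/4 --
  FD 12.3: (-0.401,0.446) -> (7.829,-8.695) [heading=312, draw]
  BK 12.5: (7.829,-8.695) -> (-0.535,0.595) [heading=312, draw]
]
BK 5.5: (-0.535,0.595) -> (-4.216,4.682) [heading=312, draw]
RT 30: heading 312 -> 282
Final: pos=(-4.216,4.682), heading=282, 9 segment(s) drawn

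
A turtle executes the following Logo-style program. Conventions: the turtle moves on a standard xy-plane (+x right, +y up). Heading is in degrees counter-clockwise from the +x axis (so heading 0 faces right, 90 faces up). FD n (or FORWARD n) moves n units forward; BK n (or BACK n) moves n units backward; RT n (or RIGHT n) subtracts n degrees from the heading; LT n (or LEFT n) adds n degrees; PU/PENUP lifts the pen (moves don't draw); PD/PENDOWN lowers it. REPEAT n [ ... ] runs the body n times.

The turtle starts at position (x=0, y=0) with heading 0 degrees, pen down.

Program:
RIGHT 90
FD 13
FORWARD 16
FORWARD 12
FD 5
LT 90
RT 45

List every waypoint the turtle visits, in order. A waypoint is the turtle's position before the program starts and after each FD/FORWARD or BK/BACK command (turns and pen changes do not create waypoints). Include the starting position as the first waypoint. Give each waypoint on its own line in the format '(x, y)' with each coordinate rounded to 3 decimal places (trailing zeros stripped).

Answer: (0, 0)
(0, -13)
(0, -29)
(0, -41)
(0, -46)

Derivation:
Executing turtle program step by step:
Start: pos=(0,0), heading=0, pen down
RT 90: heading 0 -> 270
FD 13: (0,0) -> (0,-13) [heading=270, draw]
FD 16: (0,-13) -> (0,-29) [heading=270, draw]
FD 12: (0,-29) -> (0,-41) [heading=270, draw]
FD 5: (0,-41) -> (0,-46) [heading=270, draw]
LT 90: heading 270 -> 0
RT 45: heading 0 -> 315
Final: pos=(0,-46), heading=315, 4 segment(s) drawn
Waypoints (5 total):
(0, 0)
(0, -13)
(0, -29)
(0, -41)
(0, -46)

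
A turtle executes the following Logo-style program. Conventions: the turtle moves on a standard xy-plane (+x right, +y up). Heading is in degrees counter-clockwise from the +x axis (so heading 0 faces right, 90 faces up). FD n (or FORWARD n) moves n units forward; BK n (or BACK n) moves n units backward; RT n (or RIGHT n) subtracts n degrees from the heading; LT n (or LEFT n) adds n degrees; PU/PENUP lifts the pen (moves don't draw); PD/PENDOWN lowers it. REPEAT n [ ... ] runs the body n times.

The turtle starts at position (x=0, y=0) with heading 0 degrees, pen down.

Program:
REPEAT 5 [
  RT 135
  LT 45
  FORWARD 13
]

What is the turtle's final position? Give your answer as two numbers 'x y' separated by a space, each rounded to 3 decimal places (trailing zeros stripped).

Executing turtle program step by step:
Start: pos=(0,0), heading=0, pen down
REPEAT 5 [
  -- iteration 1/5 --
  RT 135: heading 0 -> 225
  LT 45: heading 225 -> 270
  FD 13: (0,0) -> (0,-13) [heading=270, draw]
  -- iteration 2/5 --
  RT 135: heading 270 -> 135
  LT 45: heading 135 -> 180
  FD 13: (0,-13) -> (-13,-13) [heading=180, draw]
  -- iteration 3/5 --
  RT 135: heading 180 -> 45
  LT 45: heading 45 -> 90
  FD 13: (-13,-13) -> (-13,0) [heading=90, draw]
  -- iteration 4/5 --
  RT 135: heading 90 -> 315
  LT 45: heading 315 -> 0
  FD 13: (-13,0) -> (0,0) [heading=0, draw]
  -- iteration 5/5 --
  RT 135: heading 0 -> 225
  LT 45: heading 225 -> 270
  FD 13: (0,0) -> (0,-13) [heading=270, draw]
]
Final: pos=(0,-13), heading=270, 5 segment(s) drawn

Answer: 0 -13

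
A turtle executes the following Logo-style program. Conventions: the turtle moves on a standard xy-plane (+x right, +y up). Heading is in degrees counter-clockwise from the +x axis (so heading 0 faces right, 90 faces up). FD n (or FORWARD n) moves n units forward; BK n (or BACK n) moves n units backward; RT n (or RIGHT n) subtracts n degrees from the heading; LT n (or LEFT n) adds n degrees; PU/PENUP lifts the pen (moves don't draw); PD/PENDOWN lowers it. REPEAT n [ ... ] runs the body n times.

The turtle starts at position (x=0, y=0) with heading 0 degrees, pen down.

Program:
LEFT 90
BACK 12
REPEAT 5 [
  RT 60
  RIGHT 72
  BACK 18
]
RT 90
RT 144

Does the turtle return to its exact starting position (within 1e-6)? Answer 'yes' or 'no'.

Executing turtle program step by step:
Start: pos=(0,0), heading=0, pen down
LT 90: heading 0 -> 90
BK 12: (0,0) -> (0,-12) [heading=90, draw]
REPEAT 5 [
  -- iteration 1/5 --
  RT 60: heading 90 -> 30
  RT 72: heading 30 -> 318
  BK 18: (0,-12) -> (-13.377,0.044) [heading=318, draw]
  -- iteration 2/5 --
  RT 60: heading 318 -> 258
  RT 72: heading 258 -> 186
  BK 18: (-13.377,0.044) -> (4.525,1.926) [heading=186, draw]
  -- iteration 3/5 --
  RT 60: heading 186 -> 126
  RT 72: heading 126 -> 54
  BK 18: (4.525,1.926) -> (-6.055,-12.636) [heading=54, draw]
  -- iteration 4/5 --
  RT 60: heading 54 -> 354
  RT 72: heading 354 -> 282
  BK 18: (-6.055,-12.636) -> (-9.798,4.97) [heading=282, draw]
  -- iteration 5/5 --
  RT 60: heading 282 -> 222
  RT 72: heading 222 -> 150
  BK 18: (-9.798,4.97) -> (5.791,-4.03) [heading=150, draw]
]
RT 90: heading 150 -> 60
RT 144: heading 60 -> 276
Final: pos=(5.791,-4.03), heading=276, 6 segment(s) drawn

Start position: (0, 0)
Final position: (5.791, -4.03)
Distance = 7.055; >= 1e-6 -> NOT closed

Answer: no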